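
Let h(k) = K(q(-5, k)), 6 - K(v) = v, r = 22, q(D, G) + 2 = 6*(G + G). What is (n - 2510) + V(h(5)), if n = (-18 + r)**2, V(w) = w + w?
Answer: -2598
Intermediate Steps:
q(D, G) = -2 + 12*G (q(D, G) = -2 + 6*(G + G) = -2 + 6*(2*G) = -2 + 12*G)
K(v) = 6 - v
h(k) = 8 - 12*k (h(k) = 6 - (-2 + 12*k) = 6 + (2 - 12*k) = 8 - 12*k)
V(w) = 2*w
n = 16 (n = (-18 + 22)**2 = 4**2 = 16)
(n - 2510) + V(h(5)) = (16 - 2510) + 2*(8 - 12*5) = -2494 + 2*(8 - 60) = -2494 + 2*(-52) = -2494 - 104 = -2598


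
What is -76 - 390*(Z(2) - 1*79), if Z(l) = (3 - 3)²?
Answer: 30734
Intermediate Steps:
Z(l) = 0 (Z(l) = 0² = 0)
-76 - 390*(Z(2) - 1*79) = -76 - 390*(0 - 1*79) = -76 - 390*(0 - 79) = -76 - 390*(-79) = -76 + 30810 = 30734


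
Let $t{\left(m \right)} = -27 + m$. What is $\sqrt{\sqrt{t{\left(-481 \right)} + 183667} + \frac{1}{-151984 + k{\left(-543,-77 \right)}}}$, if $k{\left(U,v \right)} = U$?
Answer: $\frac{\sqrt{-152527 + 69793457187 \sqrt{20351}}}{152527} \approx 20.687$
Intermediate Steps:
$\sqrt{\sqrt{t{\left(-481 \right)} + 183667} + \frac{1}{-151984 + k{\left(-543,-77 \right)}}} = \sqrt{\sqrt{\left(-27 - 481\right) + 183667} + \frac{1}{-151984 - 543}} = \sqrt{\sqrt{-508 + 183667} + \frac{1}{-152527}} = \sqrt{\sqrt{183159} - \frac{1}{152527}} = \sqrt{3 \sqrt{20351} - \frac{1}{152527}} = \sqrt{- \frac{1}{152527} + 3 \sqrt{20351}}$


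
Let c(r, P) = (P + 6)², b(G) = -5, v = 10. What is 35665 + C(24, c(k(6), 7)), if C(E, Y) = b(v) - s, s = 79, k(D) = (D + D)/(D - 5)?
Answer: 35581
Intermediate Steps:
k(D) = 2*D/(-5 + D) (k(D) = (2*D)/(-5 + D) = 2*D/(-5 + D))
c(r, P) = (6 + P)²
C(E, Y) = -84 (C(E, Y) = -5 - 1*79 = -5 - 79 = -84)
35665 + C(24, c(k(6), 7)) = 35665 - 84 = 35581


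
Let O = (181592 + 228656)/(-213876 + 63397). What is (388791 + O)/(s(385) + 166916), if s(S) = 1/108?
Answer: 6318482829228/2712674248991 ≈ 2.3292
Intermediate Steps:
O = -410248/150479 (O = 410248/(-150479) = 410248*(-1/150479) = -410248/150479 ≈ -2.7263)
s(S) = 1/108
(388791 + O)/(s(385) + 166916) = (388791 - 410248/150479)/(1/108 + 166916) = 58504470641/(150479*(18026929/108)) = (58504470641/150479)*(108/18026929) = 6318482829228/2712674248991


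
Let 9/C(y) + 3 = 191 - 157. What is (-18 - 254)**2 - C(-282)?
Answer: 2293495/31 ≈ 73984.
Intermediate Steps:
C(y) = 9/31 (C(y) = 9/(-3 + (191 - 157)) = 9/(-3 + 34) = 9/31)
(-18 - 254)**2 - C(-282) = (-18 - 254)**2 - 1*9/31 = (-272)**2 - 9/31 = 73984 - 9/31 = 2293495/31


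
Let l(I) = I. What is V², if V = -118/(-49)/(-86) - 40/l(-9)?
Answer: 7013895001/359595369 ≈ 19.505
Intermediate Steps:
V = 83749/18963 (V = -118/(-49)/(-86) - 40/(-9) = -118*(-1/49)*(-1/86) - 40*(-⅑) = (118/49)*(-1/86) + 40/9 = -59/2107 + 40/9 = 83749/18963 ≈ 4.4164)
V² = (83749/18963)² = 7013895001/359595369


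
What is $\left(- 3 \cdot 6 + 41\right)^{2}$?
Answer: $529$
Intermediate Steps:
$\left(- 3 \cdot 6 + 41\right)^{2} = \left(\left(-1\right) 18 + 41\right)^{2} = \left(-18 + 41\right)^{2} = 23^{2} = 529$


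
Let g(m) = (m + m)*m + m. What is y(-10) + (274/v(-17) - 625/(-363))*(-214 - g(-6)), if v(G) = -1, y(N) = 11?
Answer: 27678353/363 ≈ 76249.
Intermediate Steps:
g(m) = m + 2*m**2 (g(m) = (2*m)*m + m = 2*m**2 + m = m + 2*m**2)
y(-10) + (274/v(-17) - 625/(-363))*(-214 - g(-6)) = 11 + (274/(-1) - 625/(-363))*(-214 - (-6)*(1 + 2*(-6))) = 11 + (274*(-1) - 625*(-1/363))*(-214 - (-6)*(1 - 12)) = 11 + (-274 + 625/363)*(-214 - (-6)*(-11)) = 11 - 98837*(-214 - 1*66)/363 = 11 - 98837*(-214 - 66)/363 = 11 - 98837/363*(-280) = 11 + 27674360/363 = 27678353/363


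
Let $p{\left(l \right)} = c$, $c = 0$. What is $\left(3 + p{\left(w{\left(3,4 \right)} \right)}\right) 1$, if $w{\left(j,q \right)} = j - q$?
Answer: $3$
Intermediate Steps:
$p{\left(l \right)} = 0$
$\left(3 + p{\left(w{\left(3,4 \right)} \right)}\right) 1 = \left(3 + 0\right) 1 = 3 \cdot 1 = 3$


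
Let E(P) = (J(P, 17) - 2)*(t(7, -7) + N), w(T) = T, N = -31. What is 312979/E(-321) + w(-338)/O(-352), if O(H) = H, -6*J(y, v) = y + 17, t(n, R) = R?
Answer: -41078825/244112 ≈ -168.28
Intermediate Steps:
J(y, v) = -17/6 - y/6 (J(y, v) = -(y + 17)/6 = -(17 + y)/6 = -17/6 - y/6)
E(P) = 551/3 + 19*P/3 (E(P) = ((-17/6 - P/6) - 2)*(-7 - 31) = (-29/6 - P/6)*(-38) = 551/3 + 19*P/3)
312979/E(-321) + w(-338)/O(-352) = 312979/(551/3 + (19/3)*(-321)) - 338/(-352) = 312979/(551/3 - 2033) - 338*(-1/352) = 312979/(-5548/3) + 169/176 = 312979*(-3/5548) + 169/176 = -938937/5548 + 169/176 = -41078825/244112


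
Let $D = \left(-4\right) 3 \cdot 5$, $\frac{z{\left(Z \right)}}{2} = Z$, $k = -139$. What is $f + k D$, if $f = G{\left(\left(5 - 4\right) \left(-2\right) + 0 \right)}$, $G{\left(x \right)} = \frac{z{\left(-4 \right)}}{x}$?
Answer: $8344$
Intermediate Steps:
$z{\left(Z \right)} = 2 Z$
$D = -60$ ($D = \left(-12\right) 5 = -60$)
$G{\left(x \right)} = - \frac{8}{x}$ ($G{\left(x \right)} = \frac{2 \left(-4\right)}{x} = - \frac{8}{x}$)
$f = 4$ ($f = - \frac{8}{\left(5 - 4\right) \left(-2\right) + 0} = - \frac{8}{1 \left(-2\right) + 0} = - \frac{8}{-2 + 0} = - \frac{8}{-2} = \left(-8\right) \left(- \frac{1}{2}\right) = 4$)
$f + k D = 4 - -8340 = 4 + 8340 = 8344$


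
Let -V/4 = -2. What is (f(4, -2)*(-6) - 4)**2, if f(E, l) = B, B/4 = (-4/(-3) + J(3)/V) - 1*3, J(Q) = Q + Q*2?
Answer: 81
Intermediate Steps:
V = 8 (V = -4*(-2) = 8)
J(Q) = 3*Q (J(Q) = Q + 2*Q = 3*Q)
B = -13/6 (B = 4*((-4/(-3) + (3*3)/8) - 1*3) = 4*((-4*(-1/3) + 9*(1/8)) - 3) = 4*((4/3 + 9/8) - 3) = 4*(59/24 - 3) = 4*(-13/24) = -13/6 ≈ -2.1667)
f(E, l) = -13/6
(f(4, -2)*(-6) - 4)**2 = (-13/6*(-6) - 4)**2 = (13 - 4)**2 = 9**2 = 81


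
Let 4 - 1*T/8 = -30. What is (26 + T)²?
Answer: 88804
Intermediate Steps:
T = 272 (T = 32 - 8*(-30) = 32 + 240 = 272)
(26 + T)² = (26 + 272)² = 298² = 88804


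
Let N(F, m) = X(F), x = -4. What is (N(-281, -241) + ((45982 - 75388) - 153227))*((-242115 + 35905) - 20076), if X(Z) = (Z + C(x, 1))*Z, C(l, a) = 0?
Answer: 23459522192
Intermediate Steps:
X(Z) = Z² (X(Z) = (Z + 0)*Z = Z*Z = Z²)
N(F, m) = F²
(N(-281, -241) + ((45982 - 75388) - 153227))*((-242115 + 35905) - 20076) = ((-281)² + ((45982 - 75388) - 153227))*((-242115 + 35905) - 20076) = (78961 + (-29406 - 153227))*(-206210 - 20076) = (78961 - 182633)*(-226286) = -103672*(-226286) = 23459522192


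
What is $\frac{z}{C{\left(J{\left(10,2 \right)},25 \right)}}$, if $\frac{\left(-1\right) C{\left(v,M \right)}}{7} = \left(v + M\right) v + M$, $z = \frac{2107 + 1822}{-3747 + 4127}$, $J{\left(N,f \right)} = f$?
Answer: $- \frac{3929}{210140} \approx -0.018697$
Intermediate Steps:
$z = \frac{3929}{380} \approx 10.339$
$C{\left(v,M \right)} = - 7 M - 7 v \left(M + v\right)$ ($C{\left(v,M \right)} = - 7 \left(\left(v + M\right) v + M\right) = - 7 \left(\left(M + v\right) v + M\right) = - 7 \left(v \left(M + v\right) + M\right) = - 7 \left(M + v \left(M + v\right)\right) = - 7 M - 7 v \left(M + v\right)$)
$\frac{z}{C{\left(J{\left(10,2 \right)},25 \right)}} = \frac{3929}{380 \left(\left(-7\right) 25 - 7 \cdot 2^{2} - 175 \cdot 2\right)} = \frac{3929}{380 \left(-175 - 28 - 350\right)} = \frac{3929}{380 \left(-553\right)} = \frac{3929}{380} \left(- \frac{1}{553}\right) = - \frac{3929}{210140}$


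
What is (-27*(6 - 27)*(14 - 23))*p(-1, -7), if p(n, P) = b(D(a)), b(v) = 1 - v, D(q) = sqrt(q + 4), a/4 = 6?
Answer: -5103 + 10206*sqrt(7) ≈ 21900.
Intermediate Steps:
a = 24 (a = 4*6 = 24)
D(q) = sqrt(4 + q)
p(n, P) = 1 - 2*sqrt(7) (p(n, P) = 1 - sqrt(4 + 24) = 1 - sqrt(28) = 1 - 2*sqrt(7))
(-27*(6 - 27)*(14 - 23))*p(-1, -7) = (-27*(6 - 27)*(14 - 23))*(1 - 2*sqrt(7)) = (-(-567)*(-9))*(1 - 2*sqrt(7)) = (-27*189)*(1 - 2*sqrt(7)) = -5103*(1 - 2*sqrt(7)) = -5103 + 10206*sqrt(7)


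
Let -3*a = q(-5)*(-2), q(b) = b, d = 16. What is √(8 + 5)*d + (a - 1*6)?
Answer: -28/3 + 16*√13 ≈ 48.355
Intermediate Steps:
a = -10/3 (a = -(-5)*(-2)/3 = -⅓*10 = -10/3 ≈ -3.3333)
√(8 + 5)*d + (a - 1*6) = √(8 + 5)*16 + (-10/3 - 1*6) = √13*16 + (-10/3 - 6) = 16*√13 - 28/3 = -28/3 + 16*√13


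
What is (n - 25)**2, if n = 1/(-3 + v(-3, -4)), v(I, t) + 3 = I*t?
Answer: 22201/36 ≈ 616.69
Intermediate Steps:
v(I, t) = -3 + I*t
n = 1/6 (n = 1/(-3 + (-3 - 3*(-4))) = 1/(-3 + (-3 + 12)) = 1/(-3 + 9) = 1/6 ≈ 0.16667)
(n - 25)**2 = (1/6 - 25)**2 = (-149/6)**2 = 22201/36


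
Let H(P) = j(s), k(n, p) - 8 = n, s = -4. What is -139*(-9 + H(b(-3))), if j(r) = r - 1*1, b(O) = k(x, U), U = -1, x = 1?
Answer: 1946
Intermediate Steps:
k(n, p) = 8 + n
b(O) = 9 (b(O) = 8 + 1 = 9)
j(r) = -1 + r (j(r) = r - 1 = -1 + r)
H(P) = -5 (H(P) = -1 - 4 = -5)
-139*(-9 + H(b(-3))) = -139*(-9 - 5) = -139*(-14) = 1946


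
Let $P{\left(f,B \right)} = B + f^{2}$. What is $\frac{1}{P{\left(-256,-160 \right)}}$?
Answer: $\frac{1}{65376} \approx 1.5296 \cdot 10^{-5}$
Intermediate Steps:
$\frac{1}{P{\left(-256,-160 \right)}} = \frac{1}{-160 + \left(-256\right)^{2}} = \frac{1}{-160 + 65536} = \frac{1}{65376}$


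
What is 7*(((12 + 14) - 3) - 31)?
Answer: -56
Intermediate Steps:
7*(((12 + 14) - 3) - 31) = 7*((26 - 3) - 31) = 7*(23 - 31) = 7*(-8) = -56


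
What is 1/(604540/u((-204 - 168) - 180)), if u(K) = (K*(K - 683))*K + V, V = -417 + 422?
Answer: -75261887/120908 ≈ -622.47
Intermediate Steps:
V = 5
u(K) = 5 + K²*(-683 + K) (u(K) = (K*(K - 683))*K + 5 = (K*(-683 + K))*K + 5 = K²*(-683 + K) + 5 = 5 + K²*(-683 + K))
1/(604540/u((-204 - 168) - 180)) = 1/(604540/(5 + ((-204 - 168) - 180)³ - 683*((-204 - 168) - 180)²)) = 1/(604540/(5 + (-372 - 180)³ - 683*(-372 - 180)²)) = 1/(604540/(5 + (-552)³ - 683*(-552)²)) = 1/(604540/(5 - 168196608 - 683*304704)) = 1/(604540/(5 - 168196608 - 208112832)) = 1/(604540/(-376309435)) = 1/(604540*(-1/376309435)) = 1/(-120908/75261887) = -75261887/120908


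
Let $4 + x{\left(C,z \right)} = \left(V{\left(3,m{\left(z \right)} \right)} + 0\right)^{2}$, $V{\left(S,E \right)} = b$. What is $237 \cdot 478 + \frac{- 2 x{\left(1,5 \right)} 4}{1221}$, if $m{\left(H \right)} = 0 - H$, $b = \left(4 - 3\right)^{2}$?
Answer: $\frac{46107410}{407} \approx 1.1329 \cdot 10^{5}$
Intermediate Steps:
$b = 1$ ($b = 1^{2} = 1$)
$m{\left(H \right)} = - H$
$V{\left(S,E \right)} = 1$
$x{\left(C,z \right)} = -3$ ($x{\left(C,z \right)} = -4 + \left(1 + 0\right)^{2} = -4 + 1^{2} = -4 + 1 = -3$)
$237 \cdot 478 + \frac{- 2 x{\left(1,5 \right)} 4}{1221} = 237 \cdot 478 + \frac{\left(-2\right) \left(-3\right) 4}{1221} = 113286 + 6 \cdot 4 \cdot \frac{1}{1221} = 113286 + 24 \cdot \frac{1}{1221} = 113286 + \frac{8}{407} = \frac{46107410}{407}$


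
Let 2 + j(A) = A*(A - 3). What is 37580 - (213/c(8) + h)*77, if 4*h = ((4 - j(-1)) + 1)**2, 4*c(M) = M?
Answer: 116825/4 ≈ 29206.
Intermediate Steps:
j(A) = -2 + A*(-3 + A) (j(A) = -2 + A*(A - 3) = -2 + A*(-3 + A))
c(M) = M/4
h = 9/4 (h = ((4 - (-2 + (-1)**2 - 3*(-1))) + 1)**2/4 = ((4 - (-2 + 1 + 3)) + 1)**2/4 = ((4 - 1*2) + 1)**2/4 = ((4 - 2) + 1)**2/4 = (2 + 1)**2/4 = (1/4)*3**2 = (1/4)*9 = 9/4 ≈ 2.2500)
37580 - (213/c(8) + h)*77 = 37580 - (213/(((1/4)*8)) + 9/4)*77 = 37580 - (213/2 + 9/4)*77 = 37580 - 435*77/4 = 37580 - 1*33495/4 = 37580 - 33495/4 = 116825/4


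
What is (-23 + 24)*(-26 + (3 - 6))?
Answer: -29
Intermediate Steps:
(-23 + 24)*(-26 + (3 - 6)) = 1*(-26 - 3) = 1*(-29) = -29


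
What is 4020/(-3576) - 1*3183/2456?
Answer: -885647/365944 ≈ -2.4202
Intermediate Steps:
4020/(-3576) - 1*3183/2456 = 4020*(-1/3576) - 3183*1/2456 = -335/298 - 3183/2456 = -885647/365944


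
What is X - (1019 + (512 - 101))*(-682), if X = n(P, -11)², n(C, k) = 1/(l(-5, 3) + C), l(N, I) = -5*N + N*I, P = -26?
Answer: 249666561/256 ≈ 9.7526e+5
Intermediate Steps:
l(N, I) = -5*N + I*N
n(C, k) = 1/(10 + C) (n(C, k) = 1/(-5*(-5 + 3) + C) = 1/(-5*(-2) + C) = 1/(10 + C))
X = 1/256 (X = (1/(10 - 26))² = (1/(-16))² = (-1/16)² = 1/256 ≈ 0.0039063)
X - (1019 + (512 - 101))*(-682) = 1/256 - (1019 + (512 - 101))*(-682) = 1/256 - (1019 + 411)*(-682) = 1/256 - 1430*(-682) = 1/256 - 1*(-975260) = 1/256 + 975260 = 249666561/256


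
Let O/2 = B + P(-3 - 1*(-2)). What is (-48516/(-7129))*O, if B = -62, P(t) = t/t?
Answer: -5918952/7129 ≈ -830.26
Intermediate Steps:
P(t) = 1
O = -122 (O = 2*(-62 + 1) = 2*(-61) = -122)
(-48516/(-7129))*O = -48516/(-7129)*(-122) = -48516*(-1/7129)*(-122) = (48516/7129)*(-122) = -5918952/7129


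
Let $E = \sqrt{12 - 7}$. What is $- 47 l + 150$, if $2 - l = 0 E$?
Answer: $56$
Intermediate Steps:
$E = \sqrt{5} \approx 2.2361$
$l = 2$ ($l = 2 - 0 \sqrt{5} = 2 - 0 = 2 + 0 = 2$)
$- 47 l + 150 = \left(-47\right) 2 + 150 = -94 + 150 = 56$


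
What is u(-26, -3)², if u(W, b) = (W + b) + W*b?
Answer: 2401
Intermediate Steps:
u(W, b) = W + b + W*b
u(-26, -3)² = (-26 - 3 - 26*(-3))² = (-26 - 3 + 78)² = 49² = 2401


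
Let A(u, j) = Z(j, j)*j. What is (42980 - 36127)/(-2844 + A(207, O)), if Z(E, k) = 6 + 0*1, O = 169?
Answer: -6853/1830 ≈ -3.7448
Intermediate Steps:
Z(E, k) = 6 (Z(E, k) = 6 + 0 = 6)
A(u, j) = 6*j
(42980 - 36127)/(-2844 + A(207, O)) = (42980 - 36127)/(-2844 + 6*169) = 6853/(-2844 + 1014) = 6853/(-1830) = 6853*(-1/1830) = -6853/1830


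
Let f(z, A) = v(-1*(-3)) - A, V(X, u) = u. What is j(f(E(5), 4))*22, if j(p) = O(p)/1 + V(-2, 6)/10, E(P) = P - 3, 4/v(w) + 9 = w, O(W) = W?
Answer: -1342/15 ≈ -89.467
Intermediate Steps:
v(w) = 4/(-9 + w)
E(P) = -3 + P
f(z, A) = -⅔ - A (f(z, A) = 4/(-9 - 1*(-3)) - A = 4/(-9 + 3) - A = 4/(-6) - A = 4*(-⅙) - A = -⅔ - A)
j(p) = ⅗ + p (j(p) = p/1 + 6/10 = p*1 + 6*(⅒) = p + ⅗ = ⅗ + p)
j(f(E(5), 4))*22 = (⅗ + (-⅔ - 1*4))*22 = (⅗ + (-⅔ - 4))*22 = (⅗ - 14/3)*22 = -61/15*22 = -1342/15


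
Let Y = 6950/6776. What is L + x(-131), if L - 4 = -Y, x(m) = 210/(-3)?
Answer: -227083/3388 ≈ -67.026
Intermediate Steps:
x(m) = -70 (x(m) = 210*(-⅓) = -70)
Y = 3475/3388 (Y = 6950*(1/6776) = 3475/3388 ≈ 1.0257)
L = 10077/3388 (L = 4 - 1*3475/3388 = 4 - 3475/3388 = 10077/3388 ≈ 2.9743)
L + x(-131) = 10077/3388 - 70 = -227083/3388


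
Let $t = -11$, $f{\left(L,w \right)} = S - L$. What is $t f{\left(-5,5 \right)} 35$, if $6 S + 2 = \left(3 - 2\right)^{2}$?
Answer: $- \frac{11165}{6} \approx -1860.8$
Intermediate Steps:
$S = - \frac{1}{6}$ ($S = - \frac{1}{3} + \frac{\left(3 - 2\right)^{2}}{6} = - \frac{1}{3} + \frac{1^{2}}{6} = - \frac{1}{3} + \frac{1}{6} \cdot 1 = - \frac{1}{3} + \frac{1}{6} = - \frac{1}{6} \approx -0.16667$)
$f{\left(L,w \right)} = - \frac{1}{6} - L$
$t f{\left(-5,5 \right)} 35 = - 11 \left(- \frac{1}{6} - -5\right) 35 = - 11 \left(- \frac{1}{6} + 5\right) 35 = \left(-11\right) \frac{29}{6} \cdot 35 = \left(- \frac{319}{6}\right) 35 = - \frac{11165}{6}$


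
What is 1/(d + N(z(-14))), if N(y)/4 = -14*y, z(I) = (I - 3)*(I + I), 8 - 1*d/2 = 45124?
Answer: -1/116888 ≈ -8.5552e-6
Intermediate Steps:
d = -90232 (d = 16 - 2*45124 = 16 - 90248 = -90232)
z(I) = 2*I*(-3 + I) (z(I) = (-3 + I)*(2*I) = 2*I*(-3 + I))
N(y) = -56*y (N(y) = 4*(-14*y) = -56*y)
1/(d + N(z(-14))) = 1/(-90232 - 112*(-14)*(-3 - 14)) = 1/(-90232 - 112*(-14)*(-17)) = 1/(-90232 - 56*476) = 1/(-90232 - 26656) = 1/(-116888) = -1/116888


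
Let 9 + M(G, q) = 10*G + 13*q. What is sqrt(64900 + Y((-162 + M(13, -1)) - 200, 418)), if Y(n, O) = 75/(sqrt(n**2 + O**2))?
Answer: sqrt(9286504915600 + 89715*sqrt(59810))/11962 ≈ 254.76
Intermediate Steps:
M(G, q) = -9 + 10*G + 13*q (M(G, q) = -9 + (10*G + 13*q) = -9 + 10*G + 13*q)
Y(n, O) = 75/sqrt(O**2 + n**2) (Y(n, O) = 75/(sqrt(O**2 + n**2)) = 75/sqrt(O**2 + n**2))
sqrt(64900 + Y((-162 + M(13, -1)) - 200, 418)) = sqrt(64900 + 75/sqrt(418**2 + ((-162 + (-9 + 10*13 + 13*(-1))) - 200)**2)) = sqrt(64900 + 75/sqrt(174724 + ((-162 + (-9 + 130 - 13)) - 200)**2)) = sqrt(64900 + 75/sqrt(174724 + ((-162 + 108) - 200)**2)) = sqrt(64900 + 75/sqrt(174724 + (-54 - 200)**2)) = sqrt(64900 + 75/sqrt(174724 + (-254)**2)) = sqrt(64900 + 75/sqrt(174724 + 64516)) = sqrt(64900 + 75/sqrt(239240)) = sqrt(64900 + 75*(sqrt(59810)/119620)) = sqrt(64900 + 15*sqrt(59810)/23924)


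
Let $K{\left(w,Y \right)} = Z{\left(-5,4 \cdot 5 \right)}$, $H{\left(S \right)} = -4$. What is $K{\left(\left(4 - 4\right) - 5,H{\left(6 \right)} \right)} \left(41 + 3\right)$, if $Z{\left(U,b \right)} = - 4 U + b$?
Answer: $1760$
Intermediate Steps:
$Z{\left(U,b \right)} = b - 4 U$
$K{\left(w,Y \right)} = 40$ ($K{\left(w,Y \right)} = 4 \cdot 5 - -20 = 20 + 20 = 40$)
$K{\left(\left(4 - 4\right) - 5,H{\left(6 \right)} \right)} \left(41 + 3\right) = 40 \left(41 + 3\right) = 40 \cdot 44 = 1760$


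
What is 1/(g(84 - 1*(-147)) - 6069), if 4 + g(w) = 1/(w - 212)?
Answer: -19/115386 ≈ -0.00016466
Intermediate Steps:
g(w) = -4 + 1/(-212 + w) (g(w) = -4 + 1/(w - 212) = -4 + 1/(-212 + w))
1/(g(84 - 1*(-147)) - 6069) = 1/((849 - 4*(84 - 1*(-147)))/(-212 + (84 - 1*(-147))) - 6069) = 1/((849 - 4*(84 + 147))/(-212 + (84 + 147)) - 6069) = 1/((849 - 4*231)/(-212 + 231) - 6069) = 1/((849 - 924)/19 - 6069) = 1/((1/19)*(-75) - 6069) = 1/(-75/19 - 6069) = 1/(-115386/19) = -19/115386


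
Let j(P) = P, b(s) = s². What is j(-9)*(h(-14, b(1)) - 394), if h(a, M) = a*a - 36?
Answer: 2106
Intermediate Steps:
h(a, M) = -36 + a² (h(a, M) = a² - 36 = -36 + a²)
j(-9)*(h(-14, b(1)) - 394) = -9*((-36 + (-14)²) - 394) = -9*((-36 + 196) - 394) = -9*(160 - 394) = -9*(-234) = 2106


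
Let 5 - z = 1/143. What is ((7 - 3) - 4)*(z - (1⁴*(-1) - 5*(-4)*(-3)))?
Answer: 0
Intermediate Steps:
z = 714/143 (z = 5 - 1/143 = 714/143 ≈ 4.9930)
((7 - 3) - 4)*(z - (1⁴*(-1) - 5*(-4)*(-3))) = ((7 - 3) - 4)*(714/143 - (1⁴*(-1) - 5*(-4)*(-3))) = (4 - 4)*(714/143 - (1*(-1) + 20*(-3))) = 0*(714/143 - (-1 - 60)) = 0*(714/143 - 1*(-61)) = 0*(714/143 + 61) = 0*(9437/143) = 0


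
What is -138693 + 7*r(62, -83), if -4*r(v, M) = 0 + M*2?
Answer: -276805/2 ≈ -1.3840e+5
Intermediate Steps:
r(v, M) = -M/2 (r(v, M) = -(0 + M*2)/4 = -(0 + 2*M)/4 = -M/2)
-138693 + 7*r(62, -83) = -138693 + 7*(-1/2*(-83)) = -138693 + 7*(83/2) = -138693 + 581/2 = -276805/2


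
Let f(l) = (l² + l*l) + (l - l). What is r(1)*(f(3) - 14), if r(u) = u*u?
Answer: 4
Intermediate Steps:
r(u) = u²
f(l) = 2*l² (f(l) = (l² + l²) + 0 = 2*l² + 0 = 2*l²)
r(1)*(f(3) - 14) = 1²*(2*3² - 14) = 1*(2*9 - 14) = 1*(18 - 14) = 1*4 = 4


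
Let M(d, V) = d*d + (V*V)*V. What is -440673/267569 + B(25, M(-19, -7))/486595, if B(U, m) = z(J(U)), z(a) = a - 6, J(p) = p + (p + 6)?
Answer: -42883179997/26039547511 ≈ -1.6468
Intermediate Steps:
M(d, V) = V³ + d² (M(d, V) = d² + V²*V = d² + V³ = V³ + d²)
J(p) = 6 + 2*p (J(p) = p + (6 + p) = 6 + 2*p)
z(a) = -6 + a
B(U, m) = 2*U (B(U, m) = -6 + (6 + 2*U) = 2*U)
-440673/267569 + B(25, M(-19, -7))/486595 = -440673/267569 + (2*25)/486595 = -440673*1/267569 + 50*(1/486595) = -440673/267569 + 10/97319 = -42883179997/26039547511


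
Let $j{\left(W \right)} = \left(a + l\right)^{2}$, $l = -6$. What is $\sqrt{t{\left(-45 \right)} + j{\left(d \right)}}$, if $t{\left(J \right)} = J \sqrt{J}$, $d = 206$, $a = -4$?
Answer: $\sqrt{100 - 135 i \sqrt{5}} \approx 14.457 - 10.44 i$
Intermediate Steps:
$j{\left(W \right)} = 100$ ($j{\left(W \right)} = \left(-4 - 6\right)^{2} = \left(-10\right)^{2} = 100$)
$t{\left(J \right)} = J^{\frac{3}{2}}$
$\sqrt{t{\left(-45 \right)} + j{\left(d \right)}} = \sqrt{\left(-45\right)^{\frac{3}{2}} + 100} = \sqrt{- 135 i \sqrt{5} + 100} = \sqrt{100 - 135 i \sqrt{5}}$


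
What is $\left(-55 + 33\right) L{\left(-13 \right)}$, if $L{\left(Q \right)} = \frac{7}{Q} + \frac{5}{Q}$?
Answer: $\frac{264}{13} \approx 20.308$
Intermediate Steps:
$L{\left(Q \right)} = \frac{12}{Q}$
$\left(-55 + 33\right) L{\left(-13 \right)} = \left(-55 + 33\right) \frac{12}{-13} = - 22 \cdot 12 \left(- \frac{1}{13}\right) = \left(-22\right) \left(- \frac{12}{13}\right) = \frac{264}{13}$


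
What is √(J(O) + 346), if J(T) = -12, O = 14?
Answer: √334 ≈ 18.276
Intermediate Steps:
√(J(O) + 346) = √(-12 + 346) = √334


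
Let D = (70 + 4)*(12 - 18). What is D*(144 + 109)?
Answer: -112332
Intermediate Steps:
D = -444 (D = 74*(-6) = -444)
D*(144 + 109) = -444*(144 + 109) = -444*253 = -112332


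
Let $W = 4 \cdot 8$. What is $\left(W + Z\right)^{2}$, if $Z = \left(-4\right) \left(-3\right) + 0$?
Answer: $1936$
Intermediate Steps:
$Z = 12$ ($Z = 12 + 0 = 12$)
$W = 32$
$\left(W + Z\right)^{2} = \left(32 + 12\right)^{2} = 44^{2} = 1936$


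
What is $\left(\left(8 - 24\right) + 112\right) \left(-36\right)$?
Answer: $-3456$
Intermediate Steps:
$\left(\left(8 - 24\right) + 112\right) \left(-36\right) = \left(-16 + 112\right) \left(-36\right) = 96 \left(-36\right) = -3456$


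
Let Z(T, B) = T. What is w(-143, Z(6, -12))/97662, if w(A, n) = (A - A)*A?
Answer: 0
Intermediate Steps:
w(A, n) = 0 (w(A, n) = 0*A = 0)
w(-143, Z(6, -12))/97662 = 0/97662 = 0*(1/97662) = 0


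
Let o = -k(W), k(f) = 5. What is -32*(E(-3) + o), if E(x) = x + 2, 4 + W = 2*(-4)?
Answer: 192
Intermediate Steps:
W = -12 (W = -4 + 2*(-4) = -4 - 8 = -12)
E(x) = 2 + x
o = -5 (o = -1*5 = -5)
-32*(E(-3) + o) = -32*((2 - 3) - 5) = -32*(-1 - 5) = -32*(-6) = 192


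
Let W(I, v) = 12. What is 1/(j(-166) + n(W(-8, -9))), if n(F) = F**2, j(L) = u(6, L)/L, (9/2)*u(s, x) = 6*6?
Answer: 83/11948 ≈ 0.0069468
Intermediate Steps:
u(s, x) = 8 (u(s, x) = 2*(6*6)/9 = (2/9)*36 = 8)
j(L) = 8/L
1/(j(-166) + n(W(-8, -9))) = 1/(8/(-166) + 12**2) = 1/(8*(-1/166) + 144) = 1/(-4/83 + 144) = 1/(11948/83) = 83/11948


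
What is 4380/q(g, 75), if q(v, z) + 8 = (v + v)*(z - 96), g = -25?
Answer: 2190/521 ≈ 4.2035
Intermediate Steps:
q(v, z) = -8 + 2*v*(-96 + z) (q(v, z) = -8 + (v + v)*(z - 96) = -8 + (2*v)*(-96 + z) = -8 + 2*v*(-96 + z))
4380/q(g, 75) = 4380/(-8 - 192*(-25) + 2*(-25)*75) = 4380/(-8 + 4800 - 3750) = 4380/1042 = 4380*(1/1042) = 2190/521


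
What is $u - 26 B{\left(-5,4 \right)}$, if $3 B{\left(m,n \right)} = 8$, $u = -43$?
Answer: $- \frac{337}{3} \approx -112.33$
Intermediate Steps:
$B{\left(m,n \right)} = \frac{8}{3}$ ($B{\left(m,n \right)} = \frac{1}{3} \cdot 8 = \frac{8}{3}$)
$u - 26 B{\left(-5,4 \right)} = -43 - \frac{208}{3} = - \frac{337}{3}$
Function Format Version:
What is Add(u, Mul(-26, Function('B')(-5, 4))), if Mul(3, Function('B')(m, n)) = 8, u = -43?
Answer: Rational(-337, 3) ≈ -112.33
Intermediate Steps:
Function('B')(m, n) = Rational(8, 3) (Function('B')(m, n) = Mul(Rational(1, 3), 8) = Rational(8, 3))
Add(u, Mul(-26, Function('B')(-5, 4))) = Add(-43, Mul(-26, Rational(8, 3))) = Add(-43, Rational(-208, 3)) = Rational(-337, 3)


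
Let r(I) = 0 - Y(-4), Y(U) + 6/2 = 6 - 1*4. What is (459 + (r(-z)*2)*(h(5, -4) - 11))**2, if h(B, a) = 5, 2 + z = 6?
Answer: 199809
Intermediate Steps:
z = 4 (z = -2 + 6 = 4)
Y(U) = -1 (Y(U) = -3 + (6 - 1*4) = -3 + (6 - 4) = -3 + 2 = -1)
r(I) = 1 (r(I) = 0 - 1*(-1) = 0 + 1 = 1)
(459 + (r(-z)*2)*(h(5, -4) - 11))**2 = (459 + (1*2)*(5 - 11))**2 = (459 + 2*(-6))**2 = (459 - 12)**2 = 447**2 = 199809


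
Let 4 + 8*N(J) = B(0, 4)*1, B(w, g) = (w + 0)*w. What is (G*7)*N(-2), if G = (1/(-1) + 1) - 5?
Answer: 35/2 ≈ 17.500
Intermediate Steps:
B(w, g) = w² (B(w, g) = w*w = w²)
N(J) = -½ (N(J) = -½ + (0²*1)/8 = -½ + (0*1)/8 = -½ + (⅛)*0 = -½ + 0 = -½)
G = -5 (G = (1*(-1) + 1) - 5 = (-1 + 1) - 5 = 0 - 5 = -5)
(G*7)*N(-2) = -5*7*(-½) = -35*(-½) = 35/2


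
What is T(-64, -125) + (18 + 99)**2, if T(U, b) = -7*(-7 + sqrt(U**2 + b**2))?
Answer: 13738 - 7*sqrt(19721) ≈ 12755.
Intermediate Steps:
T(U, b) = 49 - 7*sqrt(U**2 + b**2)
T(-64, -125) + (18 + 99)**2 = (49 - 7*sqrt((-64)**2 + (-125)**2)) + (18 + 99)**2 = (49 - 7*sqrt(4096 + 15625)) + 117**2 = (49 - 7*sqrt(19721)) + 13689 = 13738 - 7*sqrt(19721)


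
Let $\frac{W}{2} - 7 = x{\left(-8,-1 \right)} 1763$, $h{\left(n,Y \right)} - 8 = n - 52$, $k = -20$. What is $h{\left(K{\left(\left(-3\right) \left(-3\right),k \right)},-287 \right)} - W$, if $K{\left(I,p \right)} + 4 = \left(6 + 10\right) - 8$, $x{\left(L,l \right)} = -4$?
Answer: $14050$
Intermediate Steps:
$K{\left(I,p \right)} = 4$ ($K{\left(I,p \right)} = -4 + \left(\left(6 + 10\right) - 8\right) = -4 + \left(16 - 8\right) = -4 + 8 = 4$)
$h{\left(n,Y \right)} = -44 + n$ ($h{\left(n,Y \right)} = 8 + \left(n - 52\right) = 8 + \left(-52 + n\right) = -44 + n$)
$W = -14090$ ($W = 14 + 2 \left(\left(-4\right) 1763\right) = 14 + 2 \left(-7052\right) = 14 - 14104 = -14090$)
$h{\left(K{\left(\left(-3\right) \left(-3\right),k \right)},-287 \right)} - W = \left(-44 + 4\right) - -14090 = -40 + 14090 = 14050$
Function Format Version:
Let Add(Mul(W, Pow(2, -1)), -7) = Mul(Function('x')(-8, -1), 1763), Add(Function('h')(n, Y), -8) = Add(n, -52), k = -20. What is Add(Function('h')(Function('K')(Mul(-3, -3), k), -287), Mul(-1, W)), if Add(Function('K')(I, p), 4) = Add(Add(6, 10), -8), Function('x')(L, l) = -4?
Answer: 14050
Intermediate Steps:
Function('K')(I, p) = 4 (Function('K')(I, p) = Add(-4, Add(Add(6, 10), -8)) = Add(-4, Add(16, -8)) = Add(-4, 8) = 4)
Function('h')(n, Y) = Add(-44, n) (Function('h')(n, Y) = Add(8, Add(n, -52)) = Add(8, Add(-52, n)) = Add(-44, n))
W = -14090 (W = Add(14, Mul(2, Mul(-4, 1763))) = Add(14, Mul(2, -7052)) = Add(14, -14104) = -14090)
Add(Function('h')(Function('K')(Mul(-3, -3), k), -287), Mul(-1, W)) = Add(Add(-44, 4), Mul(-1, -14090)) = Add(-40, 14090) = 14050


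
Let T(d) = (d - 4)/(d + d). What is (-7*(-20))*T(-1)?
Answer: 350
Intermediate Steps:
T(d) = (-4 + d)/(2*d) (T(d) = (-4 + d)/((2*d)) = (-4 + d)*(1/(2*d)) = (-4 + d)/(2*d))
(-7*(-20))*T(-1) = (-7*(-20))*((1/2)*(-4 - 1)/(-1)) = 140*((1/2)*(-1)*(-5)) = 140*(5/2) = 350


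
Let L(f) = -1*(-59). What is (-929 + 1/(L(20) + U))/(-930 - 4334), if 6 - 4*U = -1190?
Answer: 332581/1884512 ≈ 0.17648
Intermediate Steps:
L(f) = 59
U = 299 (U = 3/2 - ¼*(-1190) = 3/2 + 595/2 = 299)
(-929 + 1/(L(20) + U))/(-930 - 4334) = (-929 + 1/(59 + 299))/(-930 - 4334) = (-929 + 1/358)/(-5264) = (-929 + 1/358)*(-1/5264) = -332581/358*(-1/5264) = 332581/1884512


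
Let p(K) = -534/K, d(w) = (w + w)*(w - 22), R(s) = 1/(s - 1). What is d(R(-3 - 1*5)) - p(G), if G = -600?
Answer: 32591/8100 ≈ 4.0236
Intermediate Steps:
R(s) = 1/(-1 + s)
d(w) = 2*w*(-22 + w) (d(w) = (2*w)*(-22 + w) = 2*w*(-22 + w))
d(R(-3 - 1*5)) - p(G) = 2*(-22 + 1/(-1 + (-3 - 1*5)))/(-1 + (-3 - 1*5)) - (-534)/(-600) = 2*(-22 + 1/(-1 + (-3 - 5)))/(-1 + (-3 - 5)) - (-534)*(-1)/600 = 2*(-22 + 1/(-1 - 8))/(-1 - 8) - 1*89/100 = 2*(-22 + 1/(-9))/(-9) - 89/100 = 2*(-⅑)*(-22 - ⅑) - 89/100 = 2*(-⅑)*(-199/9) - 89/100 = 398/81 - 89/100 = 32591/8100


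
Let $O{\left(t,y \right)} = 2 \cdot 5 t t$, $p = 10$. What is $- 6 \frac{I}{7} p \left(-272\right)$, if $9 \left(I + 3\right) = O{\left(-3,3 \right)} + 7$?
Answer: $\frac{54400}{3} \approx 18133.0$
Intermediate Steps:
$O{\left(t,y \right)} = 10 t^{2}$ ($O{\left(t,y \right)} = 10 t t = 10 t^{2}$)
$I = \frac{70}{9}$ ($I = -3 + \frac{10 \left(-3\right)^{2} + 7}{9} = -3 + \frac{10 \cdot 9 + 7}{9} = -3 + \frac{90 + 7}{9} = -3 + \frac{1}{9} \cdot 97 = -3 + \frac{97}{9} = \frac{70}{9} \approx 7.7778$)
$- 6 \frac{I}{7} p \left(-272\right) = - 6 \frac{70}{9 \cdot 7} \cdot 10 \left(-272\right) = - 6 \cdot \frac{70}{9} \cdot \frac{1}{7} \cdot 10 \left(-272\right) = \left(-6\right) \frac{10}{9} \cdot 10 \left(-272\right) = \left(- \frac{20}{3}\right) 10 \left(-272\right) = \left(- \frac{200}{3}\right) \left(-272\right) = \frac{54400}{3}$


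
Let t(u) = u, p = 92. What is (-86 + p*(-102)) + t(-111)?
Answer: -9581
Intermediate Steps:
(-86 + p*(-102)) + t(-111) = (-86 + 92*(-102)) - 111 = (-86 - 9384) - 111 = -9470 - 111 = -9581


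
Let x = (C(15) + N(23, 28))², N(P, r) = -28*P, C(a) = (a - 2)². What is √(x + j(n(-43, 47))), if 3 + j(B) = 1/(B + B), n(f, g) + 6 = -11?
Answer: √260818998/34 ≈ 475.00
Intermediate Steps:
n(f, g) = -17 (n(f, g) = -6 - 11 = -17)
C(a) = (-2 + a)²
j(B) = -3 + 1/(2*B) (j(B) = -3 + 1/(B + B) = -3 + 1/(2*B))
x = 225625 (x = ((-2 + 15)² - 28*23)² = (13² - 644)² = (169 - 644)² = (-475)² = 225625)
√(x + j(n(-43, 47))) = √(225625 + (-3 + (½)/(-17))) = √(225625 + (-3 + (½)*(-1/17))) = √(225625 + (-3 - 1/34)) = √(225625 - 103/34) = √(7671147/34) = √260818998/34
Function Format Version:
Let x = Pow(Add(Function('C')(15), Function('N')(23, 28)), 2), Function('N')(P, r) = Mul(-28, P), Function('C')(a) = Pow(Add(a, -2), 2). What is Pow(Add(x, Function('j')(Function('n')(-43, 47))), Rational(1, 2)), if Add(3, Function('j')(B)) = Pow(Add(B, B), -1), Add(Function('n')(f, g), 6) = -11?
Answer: Mul(Rational(1, 34), Pow(260818998, Rational(1, 2))) ≈ 475.00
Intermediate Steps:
Function('n')(f, g) = -17 (Function('n')(f, g) = Add(-6, -11) = -17)
Function('C')(a) = Pow(Add(-2, a), 2)
Function('j')(B) = Add(-3, Mul(Rational(1, 2), Pow(B, -1))) (Function('j')(B) = Add(-3, Pow(Add(B, B), -1)) = Add(-3, Pow(Mul(2, B), -1)) = Add(-3, Mul(Rational(1, 2), Pow(B, -1))))
x = 225625 (x = Pow(Add(Pow(Add(-2, 15), 2), Mul(-28, 23)), 2) = Pow(Add(Pow(13, 2), -644), 2) = Pow(Add(169, -644), 2) = Pow(-475, 2) = 225625)
Pow(Add(x, Function('j')(Function('n')(-43, 47))), Rational(1, 2)) = Pow(Add(225625, Add(-3, Mul(Rational(1, 2), Pow(-17, -1)))), Rational(1, 2)) = Pow(Add(225625, Add(-3, Mul(Rational(1, 2), Rational(-1, 17)))), Rational(1, 2)) = Pow(Add(225625, Add(-3, Rational(-1, 34))), Rational(1, 2)) = Pow(Add(225625, Rational(-103, 34)), Rational(1, 2)) = Pow(Rational(7671147, 34), Rational(1, 2)) = Mul(Rational(1, 34), Pow(260818998, Rational(1, 2)))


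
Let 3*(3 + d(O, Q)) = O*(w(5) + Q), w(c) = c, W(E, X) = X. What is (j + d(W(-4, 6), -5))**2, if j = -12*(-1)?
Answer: 81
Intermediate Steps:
d(O, Q) = -3 + O*(5 + Q)/3 (d(O, Q) = -3 + (O*(5 + Q))/3 = -3 + O*(5 + Q)/3)
j = 12
(j + d(W(-4, 6), -5))**2 = (12 + (-3 + (5/3)*6 + (1/3)*6*(-5)))**2 = (12 + (-3 + 10 - 10))**2 = (12 - 3)**2 = 9**2 = 81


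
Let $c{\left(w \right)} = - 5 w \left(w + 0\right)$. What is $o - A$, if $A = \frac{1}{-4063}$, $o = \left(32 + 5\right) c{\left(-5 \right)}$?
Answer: $- \frac{18791374}{4063} \approx -4625.0$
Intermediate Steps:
$c{\left(w \right)} = - 5 w^{2}$ ($c{\left(w \right)} = - 5 w w = - 5 w^{2}$)
$o = -4625$ ($o = \left(32 + 5\right) \left(- 5 \left(-5\right)^{2}\right) = 37 \left(\left(-5\right) 25\right) = 37 \left(-125\right) = -4625$)
$A = - \frac{1}{4063} \approx -0.00024612$
$o - A = -4625 - - \frac{1}{4063} = -4625 + \frac{1}{4063} = - \frac{18791374}{4063}$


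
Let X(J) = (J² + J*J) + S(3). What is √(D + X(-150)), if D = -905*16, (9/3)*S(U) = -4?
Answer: 2*√68667/3 ≈ 174.70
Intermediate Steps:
S(U) = -4/3 (S(U) = (⅓)*(-4) = -4/3)
D = -14480
X(J) = -4/3 + 2*J² (X(J) = (J² + J*J) - 4/3 = (J² + J²) - 4/3 = 2*J² - 4/3 = -4/3 + 2*J²)
√(D + X(-150)) = √(-14480 + (-4/3 + 2*(-150)²)) = √(-14480 + (-4/3 + 2*22500)) = √(-14480 + (-4/3 + 45000)) = √(-14480 + 134996/3) = √(91556/3) = 2*√68667/3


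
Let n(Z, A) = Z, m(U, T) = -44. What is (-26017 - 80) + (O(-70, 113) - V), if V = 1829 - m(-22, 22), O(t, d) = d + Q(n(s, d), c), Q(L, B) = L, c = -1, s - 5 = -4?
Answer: -27856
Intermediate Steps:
s = 1 (s = 5 - 4 = 1)
O(t, d) = 1 + d (O(t, d) = d + 1 = 1 + d)
V = 1873 (V = 1829 - 1*(-44) = 1829 + 44 = 1873)
(-26017 - 80) + (O(-70, 113) - V) = (-26017 - 80) + ((1 + 113) - 1*1873) = -26097 + (114 - 1873) = -26097 - 1759 = -27856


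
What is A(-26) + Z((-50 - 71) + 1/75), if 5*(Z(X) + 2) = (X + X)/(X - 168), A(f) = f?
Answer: -1508106/54185 ≈ -27.833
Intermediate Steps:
Z(X) = -2 + 2*X/(5*(-168 + X)) (Z(X) = -2 + ((X + X)/(X - 168))/5 = -2 + ((2*X)/(-168 + X))/5 = -2 + (2*X/(-168 + X))/5 = -2 + 2*X/(5*(-168 + X)))
A(-26) + Z((-50 - 71) + 1/75) = -26 + 8*(210 - ((-50 - 71) + 1/75))/(5*(-168 + ((-50 - 71) + 1/75))) = -26 + 8*(210 - (-121 + 1/75))/(5*(-168 + (-121 + 1/75))) = -26 + 8*(210 - 1*(-9074/75))/(5*(-168 - 9074/75)) = -26 + 8*(210 + 9074/75)/(5*(-21674/75)) = -26 + (8/5)*(-75/21674)*(24824/75) = -26 - 99296/54185 = -1508106/54185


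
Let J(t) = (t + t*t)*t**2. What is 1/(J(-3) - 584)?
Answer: -1/530 ≈ -0.0018868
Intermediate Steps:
J(t) = t**2*(t + t**2) (J(t) = (t + t**2)*t**2 = t**2*(t + t**2))
1/(J(-3) - 584) = 1/((-3)**3*(1 - 3) - 584) = 1/(-27*(-2) - 584) = 1/(54 - 584) = 1/(-530) = -1/530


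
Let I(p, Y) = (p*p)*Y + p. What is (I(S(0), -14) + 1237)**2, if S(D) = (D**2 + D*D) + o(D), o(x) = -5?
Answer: 777924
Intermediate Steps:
S(D) = -5 + 2*D**2 (S(D) = (D**2 + D*D) - 5 = (D**2 + D**2) - 5 = 2*D**2 - 5 = -5 + 2*D**2)
I(p, Y) = p + Y*p**2 (I(p, Y) = p**2*Y + p = Y*p**2 + p = p + Y*p**2)
(I(S(0), -14) + 1237)**2 = ((-5 + 2*0**2)*(1 - 14*(-5 + 2*0**2)) + 1237)**2 = ((-5 + 2*0)*(1 - 14*(-5 + 2*0)) + 1237)**2 = ((-5 + 0)*(1 - 14*(-5 + 0)) + 1237)**2 = (-5*(1 - 14*(-5)) + 1237)**2 = (-5*(1 + 70) + 1237)**2 = (-5*71 + 1237)**2 = (-355 + 1237)**2 = 882**2 = 777924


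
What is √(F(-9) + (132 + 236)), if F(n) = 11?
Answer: √379 ≈ 19.468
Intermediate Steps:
√(F(-9) + (132 + 236)) = √(11 + (132 + 236)) = √(11 + 368) = √379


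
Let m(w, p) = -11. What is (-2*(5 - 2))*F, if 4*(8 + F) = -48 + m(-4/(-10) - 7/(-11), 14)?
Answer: 273/2 ≈ 136.50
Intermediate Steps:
F = -91/4 (F = -8 + (-48 - 11)/4 = -8 + (1/4)*(-59) = -8 - 59/4 = -91/4 ≈ -22.750)
(-2*(5 - 2))*F = -2*(5 - 2)*(-91/4) = -2*3*(-91/4) = -6*(-91/4) = 273/2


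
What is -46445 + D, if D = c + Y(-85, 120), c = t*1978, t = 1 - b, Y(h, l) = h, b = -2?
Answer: -40596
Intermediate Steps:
t = 3 (t = 1 - 1*(-2) = 1 + 2 = 3)
c = 5934 (c = 3*1978 = 5934)
D = 5849 (D = 5934 - 85 = 5849)
-46445 + D = -46445 + 5849 = -40596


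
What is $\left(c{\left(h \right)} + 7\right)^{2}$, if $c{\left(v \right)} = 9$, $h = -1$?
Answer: $256$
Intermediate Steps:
$\left(c{\left(h \right)} + 7\right)^{2} = \left(9 + 7\right)^{2} = 16^{2} = 256$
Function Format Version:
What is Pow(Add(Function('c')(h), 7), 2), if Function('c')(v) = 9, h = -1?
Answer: 256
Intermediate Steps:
Pow(Add(Function('c')(h), 7), 2) = Pow(Add(9, 7), 2) = Pow(16, 2) = 256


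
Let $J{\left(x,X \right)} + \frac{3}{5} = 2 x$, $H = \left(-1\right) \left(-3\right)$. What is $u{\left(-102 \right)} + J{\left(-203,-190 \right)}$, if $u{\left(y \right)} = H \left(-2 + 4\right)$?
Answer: $- \frac{2003}{5} \approx -400.6$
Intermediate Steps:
$H = 3$
$J{\left(x,X \right)} = - \frac{3}{5} + 2 x$
$u{\left(y \right)} = 6$ ($u{\left(y \right)} = 3 \left(-2 + 4\right) = 3 \cdot 2 = 6$)
$u{\left(-102 \right)} + J{\left(-203,-190 \right)} = 6 + \left(- \frac{3}{5} + 2 \left(-203\right)\right) = 6 - \frac{2033}{5} = - \frac{2003}{5}$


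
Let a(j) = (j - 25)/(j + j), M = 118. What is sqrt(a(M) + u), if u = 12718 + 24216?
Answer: sqrt(514274503)/118 ≈ 192.18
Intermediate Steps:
u = 36934
a(j) = (-25 + j)/(2*j) (a(j) = (-25 + j)/((2*j)) = (-25 + j)*(1/(2*j)) = (-25 + j)/(2*j))
sqrt(a(M) + u) = sqrt((1/2)*(-25 + 118)/118 + 36934) = sqrt((1/2)*(1/118)*93 + 36934) = sqrt(93/236 + 36934) = sqrt(8716517/236) = sqrt(514274503)/118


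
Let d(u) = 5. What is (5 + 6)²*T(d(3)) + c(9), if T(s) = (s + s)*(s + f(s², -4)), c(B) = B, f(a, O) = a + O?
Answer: 31469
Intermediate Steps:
f(a, O) = O + a
T(s) = 2*s*(-4 + s + s²) (T(s) = (s + s)*(s + (-4 + s²)) = (2*s)*(-4 + s + s²) = 2*s*(-4 + s + s²))
(5 + 6)²*T(d(3)) + c(9) = (5 + 6)²*(2*5*(-4 + 5 + 5²)) + 9 = 11²*(2*5*(-4 + 5 + 25)) + 9 = 121*(2*5*26) + 9 = 121*260 + 9 = 31460 + 9 = 31469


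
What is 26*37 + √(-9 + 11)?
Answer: 962 + √2 ≈ 963.41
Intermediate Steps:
26*37 + √(-9 + 11) = 962 + √2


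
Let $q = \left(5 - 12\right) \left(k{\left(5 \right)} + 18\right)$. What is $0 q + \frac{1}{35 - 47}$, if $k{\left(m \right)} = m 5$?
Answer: $- \frac{1}{12} \approx -0.083333$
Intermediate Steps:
$k{\left(m \right)} = 5 m$
$q = -301$ ($q = \left(5 - 12\right) \left(5 \cdot 5 + 18\right) = - 7 \left(25 + 18\right) = \left(-7\right) 43 = -301$)
$0 q + \frac{1}{35 - 47} = 0 \left(-301\right) + \frac{1}{35 - 47} = 0 + \frac{1}{-12} = 0 - \frac{1}{12} = - \frac{1}{12}$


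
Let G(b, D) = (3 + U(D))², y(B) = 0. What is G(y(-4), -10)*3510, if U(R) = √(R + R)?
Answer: -38610 + 42120*I*√5 ≈ -38610.0 + 94183.0*I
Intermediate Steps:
U(R) = √2*√R (U(R) = √(2*R) = √2*√R)
G(b, D) = (3 + √2*√D)²
G(y(-4), -10)*3510 = (3 + √2*√(-10))²*3510 = (3 + √2*(I*√10))²*3510 = (3 + 2*I*√5)²*3510 = 3510*(3 + 2*I*√5)²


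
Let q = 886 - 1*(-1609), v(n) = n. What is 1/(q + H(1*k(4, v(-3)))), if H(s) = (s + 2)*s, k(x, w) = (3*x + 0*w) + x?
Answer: 1/2783 ≈ 0.00035932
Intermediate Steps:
k(x, w) = 4*x (k(x, w) = (3*x + 0) + x = 3*x + x = 4*x)
q = 2495 (q = 886 + 1609 = 2495)
H(s) = s*(2 + s) (H(s) = (2 + s)*s = s*(2 + s))
1/(q + H(1*k(4, v(-3)))) = 1/(2495 + (1*(4*4))*(2 + 1*(4*4))) = 1/(2495 + (1*16)*(2 + 1*16)) = 1/(2495 + 16*(2 + 16)) = 1/(2495 + 16*18) = 1/(2495 + 288) = 1/2783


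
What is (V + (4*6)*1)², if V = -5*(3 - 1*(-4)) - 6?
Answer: 289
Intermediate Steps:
V = -41 (V = -5*(3 + 4) - 6 = -5*7 - 6 = -35 - 6 = -41)
(V + (4*6)*1)² = (-41 + (4*6)*1)² = (-41 + 24*1)² = (-41 + 24)² = (-17)² = 289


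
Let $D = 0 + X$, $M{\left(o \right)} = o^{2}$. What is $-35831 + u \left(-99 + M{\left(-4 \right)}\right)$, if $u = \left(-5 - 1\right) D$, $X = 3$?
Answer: $-34337$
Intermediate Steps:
$D = 3$ ($D = 0 + 3 = 3$)
$u = -18$ ($u = \left(-5 - 1\right) 3 = \left(-6\right) 3 = -18$)
$-35831 + u \left(-99 + M{\left(-4 \right)}\right) = -35831 - 18 \left(-99 + \left(-4\right)^{2}\right) = -35831 - 18 \left(-99 + 16\right) = -35831 - -1494 = -35831 + 1494 = -34337$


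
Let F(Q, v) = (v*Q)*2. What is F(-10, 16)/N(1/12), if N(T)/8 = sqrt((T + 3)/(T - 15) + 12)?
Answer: -40*sqrt(377869)/2111 ≈ -11.648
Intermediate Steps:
F(Q, v) = 2*Q*v (F(Q, v) = (Q*v)*2 = 2*Q*v)
N(T) = 8*sqrt(12 + (3 + T)/(-15 + T)) (N(T) = 8*sqrt((T + 3)/(T - 15) + 12) = 8*sqrt((3 + T)/(-15 + T) + 12) = 8*sqrt(12 + (3 + T)/(-15 + T)))
F(-10, 16)/N(1/12) = (2*(-10)*16)/((8*sqrt((-177 + 13/12)/(-15 + 1/12)))) = -320*sqrt(6333)/(8444*sqrt(-1/(-15 + 1/12))) = -320*sqrt(6333)/(8444*sqrt(-1/(-179/12))) = -320*sqrt(377869)/16888 = -40*sqrt(377869)/2111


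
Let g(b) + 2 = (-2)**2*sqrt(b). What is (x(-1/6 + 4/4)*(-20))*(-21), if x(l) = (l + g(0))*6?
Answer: -2940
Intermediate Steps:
g(b) = -2 + 4*sqrt(b) (g(b) = -2 + (-2)**2*sqrt(b) = -2 + 4*sqrt(b))
x(l) = -12 + 6*l (x(l) = (l + (-2 + 4*sqrt(0)))*6 = (l + (-2 + 4*0))*6 = (l + (-2 + 0))*6 = (l - 2)*6 = (-2 + l)*6 = -12 + 6*l)
(x(-1/6 + 4/4)*(-20))*(-21) = ((-12 + 6*(-1/6 + 4/4))*(-20))*(-21) = ((-12 + 6*(-1*1/6 + 4*(1/4)))*(-20))*(-21) = ((-12 + 6*(-1/6 + 1))*(-20))*(-21) = ((-12 + 6*(5/6))*(-20))*(-21) = ((-12 + 5)*(-20))*(-21) = -7*(-20)*(-21) = 140*(-21) = -2940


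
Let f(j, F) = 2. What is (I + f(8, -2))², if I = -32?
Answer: 900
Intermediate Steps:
(I + f(8, -2))² = (-32 + 2)² = (-30)² = 900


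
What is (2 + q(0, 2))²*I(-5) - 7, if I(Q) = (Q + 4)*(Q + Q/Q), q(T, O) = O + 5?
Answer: 317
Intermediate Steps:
q(T, O) = 5 + O
I(Q) = (1 + Q)*(4 + Q) (I(Q) = (4 + Q)*(Q + 1) = (4 + Q)*(1 + Q) = (1 + Q)*(4 + Q))
(2 + q(0, 2))²*I(-5) - 7 = (2 + (5 + 2))²*(4 + (-5)² + 5*(-5)) - 7 = (2 + 7)²*(4 + 25 - 25) - 7 = 9²*4 - 7 = 81*4 - 7 = 324 - 7 = 317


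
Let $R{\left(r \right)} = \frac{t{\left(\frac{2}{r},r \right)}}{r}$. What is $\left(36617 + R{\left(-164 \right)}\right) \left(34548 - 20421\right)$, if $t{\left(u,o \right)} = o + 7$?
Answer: $\frac{84837508815}{164} \approx 5.173 \cdot 10^{8}$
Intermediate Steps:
$t{\left(u,o \right)} = 7 + o$
$R{\left(r \right)} = \frac{7 + r}{r}$
$\left(36617 + R{\left(-164 \right)}\right) \left(34548 - 20421\right) = \left(36617 + \frac{7 - 164}{-164}\right) \left(34548 - 20421\right) = \left(36617 - - \frac{157}{164}\right) 14127 = \left(36617 + \frac{157}{164}\right) 14127 = \frac{6005345}{164} \cdot 14127 = \frac{84837508815}{164}$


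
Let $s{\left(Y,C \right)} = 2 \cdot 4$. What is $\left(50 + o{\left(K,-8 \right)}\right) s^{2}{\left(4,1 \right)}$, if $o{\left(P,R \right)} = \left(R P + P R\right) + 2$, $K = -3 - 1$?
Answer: $7424$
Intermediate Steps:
$s{\left(Y,C \right)} = 8$
$K = -4$
$o{\left(P,R \right)} = 2 + 2 P R$ ($o{\left(P,R \right)} = \left(P R + P R\right) + 2 = 2 P R + 2 = 2 + 2 P R$)
$\left(50 + o{\left(K,-8 \right)}\right) s^{2}{\left(4,1 \right)} = \left(50 + \left(2 + 2 \left(-4\right) \left(-8\right)\right)\right) 8^{2} = \left(50 + \left(2 + 64\right)\right) 64 = \left(50 + 66\right) 64 = 116 \cdot 64 = 7424$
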